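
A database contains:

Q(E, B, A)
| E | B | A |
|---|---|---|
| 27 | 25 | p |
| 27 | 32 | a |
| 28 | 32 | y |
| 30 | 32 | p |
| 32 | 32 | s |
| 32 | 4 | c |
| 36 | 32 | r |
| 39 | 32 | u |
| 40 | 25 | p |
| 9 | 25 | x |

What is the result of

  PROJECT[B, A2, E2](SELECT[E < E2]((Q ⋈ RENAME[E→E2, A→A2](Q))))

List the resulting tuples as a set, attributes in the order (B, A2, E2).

{(25, p, 27), (25, p, 40), (32, p, 30), (32, r, 36), (32, s, 32), (32, u, 39), (32, y, 28)}

ρ[E→E2, A→A2]: schema becomes (E2, B, A2); tuples unchanged.
Q ⋈ RENAME[E→E2, A→A2](Q) (natural join on B): {(27, 25, p, 27, p), (27, 25, p, 40, p), (27, 25, p, 9, x), (27, 32, a, 27, a), (27, 32, a, 28, y), (27, 32, a, 30, p), (27, 32, a, 32, s), (27, 32, a, 36, r), (27, 32, a, 39, u), (28, 32, y, 27, a), (28, 32, y, 28, y), (28, 32, y, 30, p), (28, 32, y, 32, s), (28, 32, y, 36, r), (28, 32, y, 39, u), (30, 32, p, 27, a), (30, 32, p, 28, y), (30, 32, p, 30, p), (30, 32, p, 32, s), (30, 32, p, 36, r), (30, 32, p, 39, u), (32, 32, s, 27, a), (32, 32, s, 28, y), (32, 32, s, 30, p), (32, 32, s, 32, s), (32, 32, s, 36, r), (32, 32, s, 39, u), (32, 4, c, 32, c), (36, 32, r, 27, a), (36, 32, r, 28, y), (36, 32, r, 30, p), (36, 32, r, 32, s), (36, 32, r, 36, r), (36, 32, r, 39, u), (39, 32, u, 27, a), (39, 32, u, 28, y), (39, 32, u, 30, p), (39, 32, u, 32, s), (39, 32, u, 36, r), (39, 32, u, 39, u), (40, 25, p, 27, p), (40, 25, p, 40, p), (40, 25, p, 9, x), (9, 25, x, 27, p), (9, 25, x, 40, p), (9, 25, x, 9, x)}
σ[E < E2]: keep tuples satisfying E < E2 → {(27, 25, p, 40, p), (27, 32, a, 28, y), (27, 32, a, 30, p), (27, 32, a, 32, s), (27, 32, a, 36, r), (27, 32, a, 39, u), (28, 32, y, 30, p), (28, 32, y, 32, s), (28, 32, y, 36, r), (28, 32, y, 39, u), (30, 32, p, 32, s), (30, 32, p, 36, r), (30, 32, p, 39, u), (32, 32, s, 36, r), (32, 32, s, 39, u), (36, 32, r, 39, u), (9, 25, x, 27, p), (9, 25, x, 40, p)}
π[B, A2, E2]: project onto (B, A2, E2) (11 duplicate(s) eliminated) → {(25, p, 27), (25, p, 40), (32, p, 30), (32, r, 36), (32, s, 32), (32, u, 39), (32, y, 28)}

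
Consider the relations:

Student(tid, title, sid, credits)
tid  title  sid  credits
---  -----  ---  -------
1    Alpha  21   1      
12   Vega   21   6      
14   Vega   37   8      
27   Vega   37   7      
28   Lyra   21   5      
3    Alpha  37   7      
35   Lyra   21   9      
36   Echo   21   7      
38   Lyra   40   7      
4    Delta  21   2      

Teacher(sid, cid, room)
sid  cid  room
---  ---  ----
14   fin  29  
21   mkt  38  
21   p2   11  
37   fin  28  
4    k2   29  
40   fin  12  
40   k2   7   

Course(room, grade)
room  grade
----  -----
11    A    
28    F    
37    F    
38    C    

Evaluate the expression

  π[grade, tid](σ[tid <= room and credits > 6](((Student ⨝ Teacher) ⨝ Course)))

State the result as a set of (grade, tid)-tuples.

{(C, 35), (C, 36), (F, 14), (F, 27), (F, 3)}

Student ⋈ Teacher (natural join on sid): {(1, Alpha, 21, 1, mkt, 38), (1, Alpha, 21, 1, p2, 11), (12, Vega, 21, 6, mkt, 38), (12, Vega, 21, 6, p2, 11), (14, Vega, 37, 8, fin, 28), (27, Vega, 37, 7, fin, 28), (28, Lyra, 21, 5, mkt, 38), (28, Lyra, 21, 5, p2, 11), (3, Alpha, 37, 7, fin, 28), (35, Lyra, 21, 9, mkt, 38), (35, Lyra, 21, 9, p2, 11), (36, Echo, 21, 7, mkt, 38), (36, Echo, 21, 7, p2, 11), (38, Lyra, 40, 7, fin, 12), (38, Lyra, 40, 7, k2, 7), (4, Delta, 21, 2, mkt, 38), (4, Delta, 21, 2, p2, 11)}
(Student ⨝ Teacher) ⋈ Course (natural join on room): {(1, Alpha, 21, 1, mkt, 38, C), (1, Alpha, 21, 1, p2, 11, A), (12, Vega, 21, 6, mkt, 38, C), (12, Vega, 21, 6, p2, 11, A), (14, Vega, 37, 8, fin, 28, F), (27, Vega, 37, 7, fin, 28, F), (28, Lyra, 21, 5, mkt, 38, C), (28, Lyra, 21, 5, p2, 11, A), (3, Alpha, 37, 7, fin, 28, F), (35, Lyra, 21, 9, mkt, 38, C), (35, Lyra, 21, 9, p2, 11, A), (36, Echo, 21, 7, mkt, 38, C), (36, Echo, 21, 7, p2, 11, A), (4, Delta, 21, 2, mkt, 38, C), (4, Delta, 21, 2, p2, 11, A)}
σ[tid <= room and credits > 6]: keep tuples satisfying tid <= room and credits > 6 → {(14, Vega, 37, 8, fin, 28, F), (27, Vega, 37, 7, fin, 28, F), (3, Alpha, 37, 7, fin, 28, F), (35, Lyra, 21, 9, mkt, 38, C), (36, Echo, 21, 7, mkt, 38, C)}
π[grade, tid]: project onto (grade, tid) → {(C, 35), (C, 36), (F, 14), (F, 27), (F, 3)}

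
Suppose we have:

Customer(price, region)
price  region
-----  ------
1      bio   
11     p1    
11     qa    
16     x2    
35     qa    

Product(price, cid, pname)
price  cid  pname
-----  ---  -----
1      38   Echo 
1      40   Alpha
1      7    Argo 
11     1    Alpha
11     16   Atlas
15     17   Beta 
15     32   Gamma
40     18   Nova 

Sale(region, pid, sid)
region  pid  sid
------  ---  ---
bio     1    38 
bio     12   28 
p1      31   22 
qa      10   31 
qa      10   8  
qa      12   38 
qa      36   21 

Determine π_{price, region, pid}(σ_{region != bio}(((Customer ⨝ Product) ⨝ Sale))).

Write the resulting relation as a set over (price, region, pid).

Customer ⋈ Product (natural join on price): {(1, bio, 38, Echo), (1, bio, 40, Alpha), (1, bio, 7, Argo), (11, p1, 1, Alpha), (11, p1, 16, Atlas), (11, qa, 1, Alpha), (11, qa, 16, Atlas)}
(Customer ⨝ Product) ⋈ Sale (natural join on region): {(1, bio, 38, Echo, 1, 38), (1, bio, 38, Echo, 12, 28), (1, bio, 40, Alpha, 1, 38), (1, bio, 40, Alpha, 12, 28), (1, bio, 7, Argo, 1, 38), (1, bio, 7, Argo, 12, 28), (11, p1, 1, Alpha, 31, 22), (11, p1, 16, Atlas, 31, 22), (11, qa, 1, Alpha, 10, 31), (11, qa, 1, Alpha, 10, 8), (11, qa, 1, Alpha, 12, 38), (11, qa, 1, Alpha, 36, 21), (11, qa, 16, Atlas, 10, 31), (11, qa, 16, Atlas, 10, 8), (11, qa, 16, Atlas, 12, 38), (11, qa, 16, Atlas, 36, 21)}
Apply σ_{region != bio}; surviving tuples: {(11, p1, 1, Alpha, 31, 22), (11, p1, 16, Atlas, 31, 22), (11, qa, 1, Alpha, 10, 31), (11, qa, 1, Alpha, 10, 8), (11, qa, 1, Alpha, 12, 38), (11, qa, 1, Alpha, 36, 21), (11, qa, 16, Atlas, 10, 31), (11, qa, 16, Atlas, 10, 8), (11, qa, 16, Atlas, 12, 38), (11, qa, 16, Atlas, 36, 21)}
π_{price, region, pid} gives {(11, p1, 31), (11, qa, 10), (11, qa, 12), (11, qa, 36)} (6 duplicate(s) eliminated).

{(11, p1, 31), (11, qa, 10), (11, qa, 12), (11, qa, 36)}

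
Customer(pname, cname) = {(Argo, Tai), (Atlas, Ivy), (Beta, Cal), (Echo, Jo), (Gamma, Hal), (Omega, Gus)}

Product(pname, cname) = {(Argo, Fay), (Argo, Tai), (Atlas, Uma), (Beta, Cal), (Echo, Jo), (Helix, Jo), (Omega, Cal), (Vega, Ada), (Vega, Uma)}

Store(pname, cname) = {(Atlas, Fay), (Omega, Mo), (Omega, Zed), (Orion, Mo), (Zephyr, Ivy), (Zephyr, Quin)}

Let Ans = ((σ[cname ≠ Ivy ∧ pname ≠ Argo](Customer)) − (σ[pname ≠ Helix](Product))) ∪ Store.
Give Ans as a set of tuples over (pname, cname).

Selection cname ≠ Ivy ∧ pname ≠ Argo: {(Beta, Cal), (Echo, Jo), (Gamma, Hal), (Omega, Gus)}
Selection pname ≠ Helix: {(Argo, Fay), (Argo, Tai), (Atlas, Uma), (Beta, Cal), (Echo, Jo), (Omega, Cal), (Vega, Ada), (Vega, Uma)}
Taking the difference: {(Gamma, Hal), (Omega, Gus)}
Taking the union: {(Atlas, Fay), (Gamma, Hal), (Omega, Gus), (Omega, Mo), (Omega, Zed), (Orion, Mo), (Zephyr, Ivy), (Zephyr, Quin)}

{(Atlas, Fay), (Gamma, Hal), (Omega, Gus), (Omega, Mo), (Omega, Zed), (Orion, Mo), (Zephyr, Ivy), (Zephyr, Quin)}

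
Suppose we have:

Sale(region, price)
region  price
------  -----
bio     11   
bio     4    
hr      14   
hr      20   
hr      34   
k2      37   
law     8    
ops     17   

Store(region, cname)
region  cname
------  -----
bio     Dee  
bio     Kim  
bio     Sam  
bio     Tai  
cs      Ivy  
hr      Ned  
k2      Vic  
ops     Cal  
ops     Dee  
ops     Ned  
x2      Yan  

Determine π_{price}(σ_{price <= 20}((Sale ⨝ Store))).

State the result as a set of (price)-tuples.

{11, 14, 17, 20, 4}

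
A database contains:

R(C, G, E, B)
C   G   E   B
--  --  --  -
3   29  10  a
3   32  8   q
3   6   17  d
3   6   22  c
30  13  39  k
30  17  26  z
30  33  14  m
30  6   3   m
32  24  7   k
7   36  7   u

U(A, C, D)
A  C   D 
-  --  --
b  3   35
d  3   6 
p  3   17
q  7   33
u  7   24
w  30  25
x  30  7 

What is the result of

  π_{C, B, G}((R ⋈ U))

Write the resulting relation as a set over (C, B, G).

{(3, a, 29), (3, c, 6), (3, d, 6), (3, q, 32), (30, k, 13), (30, m, 33), (30, m, 6), (30, z, 17), (7, u, 36)}

Natural join on C: {(3, 29, 10, a, b, 35), (3, 29, 10, a, d, 6), (3, 29, 10, a, p, 17), (3, 32, 8, q, b, 35), (3, 32, 8, q, d, 6), (3, 32, 8, q, p, 17), (3, 6, 17, d, b, 35), (3, 6, 17, d, d, 6), (3, 6, 17, d, p, 17), (3, 6, 22, c, b, 35), (3, 6, 22, c, d, 6), (3, 6, 22, c, p, 17), (30, 13, 39, k, w, 25), (30, 13, 39, k, x, 7), (30, 17, 26, z, w, 25), (30, 17, 26, z, x, 7), (30, 33, 14, m, w, 25), (30, 33, 14, m, x, 7), (30, 6, 3, m, w, 25), (30, 6, 3, m, x, 7), (7, 36, 7, u, q, 33), (7, 36, 7, u, u, 24)}
Projecting to C, B, G (13 duplicate(s) eliminated): {(3, a, 29), (3, c, 6), (3, d, 6), (3, q, 32), (30, k, 13), (30, m, 33), (30, m, 6), (30, z, 17), (7, u, 36)}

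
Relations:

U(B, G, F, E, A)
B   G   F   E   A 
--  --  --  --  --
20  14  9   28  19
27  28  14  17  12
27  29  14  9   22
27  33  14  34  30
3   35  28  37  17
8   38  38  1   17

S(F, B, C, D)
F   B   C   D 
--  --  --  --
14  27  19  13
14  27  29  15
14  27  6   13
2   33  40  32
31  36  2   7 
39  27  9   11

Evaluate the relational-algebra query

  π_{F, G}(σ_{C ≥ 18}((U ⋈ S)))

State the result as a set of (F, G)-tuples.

{(14, 28), (14, 29), (14, 33)}

Natural join on B, F: {(27, 28, 14, 17, 12, 19, 13), (27, 28, 14, 17, 12, 29, 15), (27, 28, 14, 17, 12, 6, 13), (27, 29, 14, 9, 22, 19, 13), (27, 29, 14, 9, 22, 29, 15), (27, 29, 14, 9, 22, 6, 13), (27, 33, 14, 34, 30, 19, 13), (27, 33, 14, 34, 30, 29, 15), (27, 33, 14, 34, 30, 6, 13)}
σ[C ≥ 18]: keep tuples satisfying C ≥ 18 → {(27, 28, 14, 17, 12, 19, 13), (27, 28, 14, 17, 12, 29, 15), (27, 29, 14, 9, 22, 19, 13), (27, 29, 14, 9, 22, 29, 15), (27, 33, 14, 34, 30, 19, 13), (27, 33, 14, 34, 30, 29, 15)}
Projecting to F, G (3 duplicate(s) eliminated): {(14, 28), (14, 29), (14, 33)}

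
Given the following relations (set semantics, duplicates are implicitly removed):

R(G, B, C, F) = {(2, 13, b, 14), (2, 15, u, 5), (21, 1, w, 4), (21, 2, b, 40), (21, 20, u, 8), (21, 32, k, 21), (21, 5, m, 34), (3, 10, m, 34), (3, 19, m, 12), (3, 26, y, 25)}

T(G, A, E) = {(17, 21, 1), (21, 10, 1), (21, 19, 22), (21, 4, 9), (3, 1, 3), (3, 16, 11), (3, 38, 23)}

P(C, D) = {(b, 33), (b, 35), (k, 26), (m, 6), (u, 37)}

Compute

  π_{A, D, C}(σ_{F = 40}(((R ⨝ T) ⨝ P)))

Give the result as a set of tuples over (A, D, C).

R ⋈ T (natural join on G): {(21, 1, w, 4, 10, 1), (21, 1, w, 4, 19, 22), (21, 1, w, 4, 4, 9), (21, 2, b, 40, 10, 1), (21, 2, b, 40, 19, 22), (21, 2, b, 40, 4, 9), (21, 20, u, 8, 10, 1), (21, 20, u, 8, 19, 22), (21, 20, u, 8, 4, 9), (21, 32, k, 21, 10, 1), (21, 32, k, 21, 19, 22), (21, 32, k, 21, 4, 9), (21, 5, m, 34, 10, 1), (21, 5, m, 34, 19, 22), (21, 5, m, 34, 4, 9), (3, 10, m, 34, 1, 3), (3, 10, m, 34, 16, 11), (3, 10, m, 34, 38, 23), (3, 19, m, 12, 1, 3), (3, 19, m, 12, 16, 11), (3, 19, m, 12, 38, 23), (3, 26, y, 25, 1, 3), (3, 26, y, 25, 16, 11), (3, 26, y, 25, 38, 23)}
(R ⨝ T) ⋈ P (natural join on C): {(21, 2, b, 40, 10, 1, 33), (21, 2, b, 40, 10, 1, 35), (21, 2, b, 40, 19, 22, 33), (21, 2, b, 40, 19, 22, 35), (21, 2, b, 40, 4, 9, 33), (21, 2, b, 40, 4, 9, 35), (21, 20, u, 8, 10, 1, 37), (21, 20, u, 8, 19, 22, 37), (21, 20, u, 8, 4, 9, 37), (21, 32, k, 21, 10, 1, 26), (21, 32, k, 21, 19, 22, 26), (21, 32, k, 21, 4, 9, 26), (21, 5, m, 34, 10, 1, 6), (21, 5, m, 34, 19, 22, 6), (21, 5, m, 34, 4, 9, 6), (3, 10, m, 34, 1, 3, 6), (3, 10, m, 34, 16, 11, 6), (3, 10, m, 34, 38, 23, 6), (3, 19, m, 12, 1, 3, 6), (3, 19, m, 12, 16, 11, 6), (3, 19, m, 12, 38, 23, 6)}
Selection F = 40: {(21, 2, b, 40, 10, 1, 33), (21, 2, b, 40, 10, 1, 35), (21, 2, b, 40, 19, 22, 33), (21, 2, b, 40, 19, 22, 35), (21, 2, b, 40, 4, 9, 33), (21, 2, b, 40, 4, 9, 35)}
Keep only column(s) A, D, C: {(10, 33, b), (10, 35, b), (19, 33, b), (19, 35, b), (4, 33, b), (4, 35, b)}

{(10, 33, b), (10, 35, b), (19, 33, b), (19, 35, b), (4, 33, b), (4, 35, b)}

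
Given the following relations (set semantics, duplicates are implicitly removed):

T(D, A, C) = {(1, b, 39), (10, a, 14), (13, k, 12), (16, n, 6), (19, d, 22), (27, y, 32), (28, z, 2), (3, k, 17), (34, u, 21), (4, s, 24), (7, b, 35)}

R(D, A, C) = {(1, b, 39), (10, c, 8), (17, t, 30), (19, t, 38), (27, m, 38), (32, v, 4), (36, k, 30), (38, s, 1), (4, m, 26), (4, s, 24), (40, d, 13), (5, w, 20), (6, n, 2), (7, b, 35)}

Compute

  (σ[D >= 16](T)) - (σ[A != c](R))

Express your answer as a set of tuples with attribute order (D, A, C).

{(16, n, 6), (19, d, 22), (27, y, 32), (28, z, 2), (34, u, 21)}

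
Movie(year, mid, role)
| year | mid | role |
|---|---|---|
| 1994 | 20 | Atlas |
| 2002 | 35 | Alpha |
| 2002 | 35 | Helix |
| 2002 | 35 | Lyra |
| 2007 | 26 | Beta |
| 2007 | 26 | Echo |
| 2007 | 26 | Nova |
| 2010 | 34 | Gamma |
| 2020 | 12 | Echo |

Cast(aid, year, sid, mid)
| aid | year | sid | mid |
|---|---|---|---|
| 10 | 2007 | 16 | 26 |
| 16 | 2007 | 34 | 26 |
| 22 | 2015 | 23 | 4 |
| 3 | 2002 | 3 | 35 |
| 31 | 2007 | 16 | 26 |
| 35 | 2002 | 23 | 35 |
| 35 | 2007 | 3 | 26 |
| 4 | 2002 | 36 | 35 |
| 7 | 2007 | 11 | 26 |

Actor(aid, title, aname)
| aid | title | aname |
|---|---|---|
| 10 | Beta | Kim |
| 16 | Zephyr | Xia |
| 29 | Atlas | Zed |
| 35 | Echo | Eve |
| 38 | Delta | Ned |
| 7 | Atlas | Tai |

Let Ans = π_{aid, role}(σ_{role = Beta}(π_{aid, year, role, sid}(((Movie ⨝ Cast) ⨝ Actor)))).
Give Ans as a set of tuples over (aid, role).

{(10, Beta), (16, Beta), (35, Beta), (7, Beta)}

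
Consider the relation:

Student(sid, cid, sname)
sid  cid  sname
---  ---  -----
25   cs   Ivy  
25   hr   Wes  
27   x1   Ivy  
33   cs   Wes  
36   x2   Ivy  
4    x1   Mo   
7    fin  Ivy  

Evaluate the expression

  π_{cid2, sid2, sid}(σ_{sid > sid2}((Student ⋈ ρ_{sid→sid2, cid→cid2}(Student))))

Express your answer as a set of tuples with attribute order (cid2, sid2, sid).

{(cs, 25, 27), (cs, 25, 36), (fin, 7, 25), (fin, 7, 27), (fin, 7, 36), (hr, 25, 33), (x1, 27, 36)}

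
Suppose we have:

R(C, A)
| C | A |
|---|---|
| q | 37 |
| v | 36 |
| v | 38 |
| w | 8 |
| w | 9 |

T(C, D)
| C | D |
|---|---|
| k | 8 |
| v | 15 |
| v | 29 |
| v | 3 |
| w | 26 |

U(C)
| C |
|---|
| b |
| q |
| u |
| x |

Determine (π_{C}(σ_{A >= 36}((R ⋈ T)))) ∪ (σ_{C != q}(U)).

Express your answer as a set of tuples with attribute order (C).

Joining R and T on C yields {(v, 36, 15), (v, 36, 29), (v, 36, 3), (v, 38, 15), (v, 38, 29), (v, 38, 3), (w, 8, 26), (w, 9, 26)}.
σ[A >= 36]: keep tuples satisfying A >= 36 → {(v, 36, 15), (v, 36, 29), (v, 36, 3), (v, 38, 15), (v, 38, 29), (v, 38, 3)}
π_{C} gives {v} (5 duplicate(s) eliminated).
σ[C != q]: keep tuples satisfying C != q → {b, u, x}
Taking the union: {b, u, v, x}

{b, u, v, x}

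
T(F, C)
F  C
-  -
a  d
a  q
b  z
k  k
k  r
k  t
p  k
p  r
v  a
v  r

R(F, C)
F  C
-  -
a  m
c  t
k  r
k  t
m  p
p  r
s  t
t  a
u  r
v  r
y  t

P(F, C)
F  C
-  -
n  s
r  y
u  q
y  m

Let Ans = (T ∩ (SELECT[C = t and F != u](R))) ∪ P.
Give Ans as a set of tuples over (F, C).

Selection C = t and F != u: {(c, t), (k, t), (s, t), (y, t)}
Set intersection of the two operands is {(k, t)}.
Set union of the two operands is {(k, t), (n, s), (r, y), (u, q), (y, m)}.

{(k, t), (n, s), (r, y), (u, q), (y, m)}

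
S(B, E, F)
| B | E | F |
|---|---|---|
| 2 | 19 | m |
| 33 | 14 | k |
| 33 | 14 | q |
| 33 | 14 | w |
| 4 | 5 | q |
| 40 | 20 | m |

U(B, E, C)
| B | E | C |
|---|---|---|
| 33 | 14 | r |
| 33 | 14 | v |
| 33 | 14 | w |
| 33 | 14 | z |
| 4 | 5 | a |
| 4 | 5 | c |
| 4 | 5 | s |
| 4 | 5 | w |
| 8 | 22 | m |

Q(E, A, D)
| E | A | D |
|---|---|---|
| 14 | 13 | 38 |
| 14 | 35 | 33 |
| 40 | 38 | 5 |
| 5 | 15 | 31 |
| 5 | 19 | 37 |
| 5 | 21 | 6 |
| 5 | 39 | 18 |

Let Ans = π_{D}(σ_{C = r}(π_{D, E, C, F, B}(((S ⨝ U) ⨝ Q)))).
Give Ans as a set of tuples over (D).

Joining S and U on B, E yields {(33, 14, k, r), (33, 14, k, v), (33, 14, k, w), (33, 14, k, z), (33, 14, q, r), (33, 14, q, v), (33, 14, q, w), (33, 14, q, z), (33, 14, w, r), (33, 14, w, v), (33, 14, w, w), (33, 14, w, z), (4, 5, q, a), (4, 5, q, c), (4, 5, q, s), (4, 5, q, w)}.
Joining (S ⨝ U) and Q on E yields {(33, 14, k, r, 13, 38), (33, 14, k, r, 35, 33), (33, 14, k, v, 13, 38), (33, 14, k, v, 35, 33), (33, 14, k, w, 13, 38), (33, 14, k, w, 35, 33), (33, 14, k, z, 13, 38), (33, 14, k, z, 35, 33), (33, 14, q, r, 13, 38), (33, 14, q, r, 35, 33), (33, 14, q, v, 13, 38), (33, 14, q, v, 35, 33), (33, 14, q, w, 13, 38), (33, 14, q, w, 35, 33), (33, 14, q, z, 13, 38), (33, 14, q, z, 35, 33), (33, 14, w, r, 13, 38), (33, 14, w, r, 35, 33), (33, 14, w, v, 13, 38), (33, 14, w, v, 35, 33), (33, 14, w, w, 13, 38), (33, 14, w, w, 35, 33), (33, 14, w, z, 13, 38), (33, 14, w, z, 35, 33), (4, 5, q, a, 15, 31), (4, 5, q, a, 19, 37), (4, 5, q, a, 21, 6), (4, 5, q, a, 39, 18), (4, 5, q, c, 15, 31), (4, 5, q, c, 19, 37), (4, 5, q, c, 21, 6), (4, 5, q, c, 39, 18), (4, 5, q, s, 15, 31), (4, 5, q, s, 19, 37), (4, 5, q, s, 21, 6), (4, 5, q, s, 39, 18), (4, 5, q, w, 15, 31), (4, 5, q, w, 19, 37), (4, 5, q, w, 21, 6), (4, 5, q, w, 39, 18)}.
π[D, E, C, F, B]: project onto (D, E, C, F, B) → {(18, 5, a, q, 4), (18, 5, c, q, 4), (18, 5, s, q, 4), (18, 5, w, q, 4), (31, 5, a, q, 4), (31, 5, c, q, 4), (31, 5, s, q, 4), (31, 5, w, q, 4), (33, 14, r, k, 33), (33, 14, r, q, 33), (33, 14, r, w, 33), (33, 14, v, k, 33), (33, 14, v, q, 33), (33, 14, v, w, 33), (33, 14, w, k, 33), (33, 14, w, q, 33), (33, 14, w, w, 33), (33, 14, z, k, 33), (33, 14, z, q, 33), (33, 14, z, w, 33), (37, 5, a, q, 4), (37, 5, c, q, 4), (37, 5, s, q, 4), (37, 5, w, q, 4), (38, 14, r, k, 33), (38, 14, r, q, 33), (38, 14, r, w, 33), (38, 14, v, k, 33), (38, 14, v, q, 33), (38, 14, v, w, 33), (38, 14, w, k, 33), (38, 14, w, q, 33), (38, 14, w, w, 33), (38, 14, z, k, 33), (38, 14, z, q, 33), (38, 14, z, w, 33), (6, 5, a, q, 4), (6, 5, c, q, 4), (6, 5, s, q, 4), (6, 5, w, q, 4)}
σ[C = r]: keep tuples satisfying C = r → {(33, 14, r, k, 33), (33, 14, r, q, 33), (33, 14, r, w, 33), (38, 14, r, k, 33), (38, 14, r, q, 33), (38, 14, r, w, 33)}
π[D]: project onto (D) (4 duplicate(s) eliminated) → {33, 38}

{33, 38}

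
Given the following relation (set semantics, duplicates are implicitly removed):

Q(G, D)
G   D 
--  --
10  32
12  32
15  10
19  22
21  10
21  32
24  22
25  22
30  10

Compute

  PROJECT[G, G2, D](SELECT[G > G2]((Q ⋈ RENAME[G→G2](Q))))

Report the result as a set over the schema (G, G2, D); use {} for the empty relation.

{(12, 10, 32), (21, 10, 32), (21, 12, 32), (21, 15, 10), (24, 19, 22), (25, 19, 22), (25, 24, 22), (30, 15, 10), (30, 21, 10)}

ρ[G→G2]: schema becomes (G2, D); tuples unchanged.
Q ⋈ RENAME[G→G2](Q) (natural join on D): {(10, 32, 10), (10, 32, 12), (10, 32, 21), (12, 32, 10), (12, 32, 12), (12, 32, 21), (15, 10, 15), (15, 10, 21), (15, 10, 30), (19, 22, 19), (19, 22, 24), (19, 22, 25), (21, 10, 15), (21, 10, 21), (21, 10, 30), (21, 32, 10), (21, 32, 12), (21, 32, 21), (24, 22, 19), (24, 22, 24), (24, 22, 25), (25, 22, 19), (25, 22, 24), (25, 22, 25), (30, 10, 15), (30, 10, 21), (30, 10, 30)}
σ[G > G2]: keep tuples satisfying G > G2 → {(12, 32, 10), (21, 10, 15), (21, 32, 10), (21, 32, 12), (24, 22, 19), (25, 22, 19), (25, 22, 24), (30, 10, 15), (30, 10, 21)}
π[G, G2, D]: project onto (G, G2, D) → {(12, 10, 32), (21, 10, 32), (21, 12, 32), (21, 15, 10), (24, 19, 22), (25, 19, 22), (25, 24, 22), (30, 15, 10), (30, 21, 10)}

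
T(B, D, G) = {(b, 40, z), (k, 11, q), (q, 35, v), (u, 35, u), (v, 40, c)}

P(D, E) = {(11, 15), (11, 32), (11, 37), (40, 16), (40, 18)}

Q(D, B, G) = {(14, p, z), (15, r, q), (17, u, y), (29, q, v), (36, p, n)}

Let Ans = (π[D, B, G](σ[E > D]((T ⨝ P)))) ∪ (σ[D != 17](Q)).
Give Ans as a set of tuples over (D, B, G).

{(11, k, q), (14, p, z), (15, r, q), (29, q, v), (36, p, n)}

T ⋈ P (natural join on D): {(b, 40, z, 16), (b, 40, z, 18), (k, 11, q, 15), (k, 11, q, 32), (k, 11, q, 37), (v, 40, c, 16), (v, 40, c, 18)}
Apply σ_{E > D}; surviving tuples: {(k, 11, q, 15), (k, 11, q, 32), (k, 11, q, 37)}
Projecting to D, B, G (2 duplicate(s) eliminated): {(11, k, q)}
Apply σ_{D != 17}; surviving tuples: {(14, p, z), (15, r, q), (29, q, v), (36, p, n)}
Taking the union: {(11, k, q), (14, p, z), (15, r, q), (29, q, v), (36, p, n)}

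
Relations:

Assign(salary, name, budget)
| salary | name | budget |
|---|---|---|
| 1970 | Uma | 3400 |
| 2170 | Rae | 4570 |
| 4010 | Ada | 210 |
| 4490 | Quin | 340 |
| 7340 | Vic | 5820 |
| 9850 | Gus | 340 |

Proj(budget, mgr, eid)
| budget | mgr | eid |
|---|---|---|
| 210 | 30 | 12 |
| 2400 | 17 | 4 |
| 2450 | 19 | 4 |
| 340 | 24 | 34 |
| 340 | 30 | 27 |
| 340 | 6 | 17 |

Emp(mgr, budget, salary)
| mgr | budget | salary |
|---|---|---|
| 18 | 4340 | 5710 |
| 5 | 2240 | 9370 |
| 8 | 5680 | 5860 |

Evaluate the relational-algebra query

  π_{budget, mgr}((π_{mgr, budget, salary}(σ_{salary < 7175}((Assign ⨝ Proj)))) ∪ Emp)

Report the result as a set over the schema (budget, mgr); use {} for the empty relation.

Joining Assign and Proj on budget yields {(4010, Ada, 210, 30, 12), (4490, Quin, 340, 24, 34), (4490, Quin, 340, 30, 27), (4490, Quin, 340, 6, 17), (9850, Gus, 340, 24, 34), (9850, Gus, 340, 30, 27), (9850, Gus, 340, 6, 17)}.
σ[salary < 7175]: keep tuples satisfying salary < 7175 → {(4010, Ada, 210, 30, 12), (4490, Quin, 340, 24, 34), (4490, Quin, 340, 30, 27), (4490, Quin, 340, 6, 17)}
π[mgr, budget, salary]: project onto (mgr, budget, salary) → {(24, 340, 4490), (30, 210, 4010), (30, 340, 4490), (6, 340, 4490)}
Union: {(24, 340, 4490), (30, 210, 4010), (30, 340, 4490), (6, 340, 4490)} with {(18, 4340, 5710), (5, 2240, 9370), (8, 5680, 5860)} → {(18, 4340, 5710), (24, 340, 4490), (30, 210, 4010), (30, 340, 4490), (5, 2240, 9370), (6, 340, 4490), (8, 5680, 5860)}
π[budget, mgr]: project onto (budget, mgr) → {(210, 30), (2240, 5), (340, 24), (340, 30), (340, 6), (4340, 18), (5680, 8)}

{(210, 30), (2240, 5), (340, 24), (340, 30), (340, 6), (4340, 18), (5680, 8)}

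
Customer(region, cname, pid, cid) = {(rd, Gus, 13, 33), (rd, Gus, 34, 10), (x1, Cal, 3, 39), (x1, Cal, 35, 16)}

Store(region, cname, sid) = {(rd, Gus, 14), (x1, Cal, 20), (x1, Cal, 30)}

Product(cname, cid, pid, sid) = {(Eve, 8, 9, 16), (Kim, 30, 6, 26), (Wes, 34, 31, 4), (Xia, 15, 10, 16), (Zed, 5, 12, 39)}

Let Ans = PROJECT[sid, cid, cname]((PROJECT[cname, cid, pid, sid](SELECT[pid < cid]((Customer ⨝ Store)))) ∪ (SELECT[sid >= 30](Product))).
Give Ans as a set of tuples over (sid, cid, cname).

{(14, 33, Gus), (20, 39, Cal), (30, 39, Cal), (39, 5, Zed)}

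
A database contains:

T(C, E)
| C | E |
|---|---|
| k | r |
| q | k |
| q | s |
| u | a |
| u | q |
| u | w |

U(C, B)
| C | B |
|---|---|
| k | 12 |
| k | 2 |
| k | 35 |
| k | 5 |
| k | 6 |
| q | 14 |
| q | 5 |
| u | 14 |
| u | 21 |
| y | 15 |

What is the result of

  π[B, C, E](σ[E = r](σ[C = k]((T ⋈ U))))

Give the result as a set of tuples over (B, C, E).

{(12, k, r), (2, k, r), (35, k, r), (5, k, r), (6, k, r)}

Joining T and U on C yields {(k, r, 12), (k, r, 2), (k, r, 35), (k, r, 5), (k, r, 6), (q, k, 14), (q, k, 5), (q, s, 14), (q, s, 5), (u, a, 14), (u, a, 21), (u, q, 14), (u, q, 21), (u, w, 14), (u, w, 21)}.
Filtering on C = k leaves {(k, r, 12), (k, r, 2), (k, r, 35), (k, r, 5), (k, r, 6)}.
Filtering on E = r leaves {(k, r, 12), (k, r, 2), (k, r, 35), (k, r, 5), (k, r, 6)}.
Projecting to B, C, E: {(12, k, r), (2, k, r), (35, k, r), (5, k, r), (6, k, r)}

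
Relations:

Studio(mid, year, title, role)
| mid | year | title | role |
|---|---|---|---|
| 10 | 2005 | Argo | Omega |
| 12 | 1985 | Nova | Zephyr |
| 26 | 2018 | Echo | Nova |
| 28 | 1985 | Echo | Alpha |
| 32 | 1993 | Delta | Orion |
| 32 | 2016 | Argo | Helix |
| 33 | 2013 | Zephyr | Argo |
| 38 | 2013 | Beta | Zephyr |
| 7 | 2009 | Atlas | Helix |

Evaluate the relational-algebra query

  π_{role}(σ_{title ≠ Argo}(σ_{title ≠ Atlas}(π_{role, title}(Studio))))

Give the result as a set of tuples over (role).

π[role, title]: project onto (role, title) → {(Alpha, Echo), (Argo, Zephyr), (Helix, Argo), (Helix, Atlas), (Nova, Echo), (Omega, Argo), (Orion, Delta), (Zephyr, Beta), (Zephyr, Nova)}
Apply σ_{title ≠ Atlas}; surviving tuples: {(Alpha, Echo), (Argo, Zephyr), (Helix, Argo), (Nova, Echo), (Omega, Argo), (Orion, Delta), (Zephyr, Beta), (Zephyr, Nova)}
Apply σ_{title ≠ Argo}; surviving tuples: {(Alpha, Echo), (Argo, Zephyr), (Nova, Echo), (Orion, Delta), (Zephyr, Beta), (Zephyr, Nova)}
π[role]: project onto (role) (1 duplicate(s) eliminated) → {Alpha, Argo, Nova, Orion, Zephyr}

{Alpha, Argo, Nova, Orion, Zephyr}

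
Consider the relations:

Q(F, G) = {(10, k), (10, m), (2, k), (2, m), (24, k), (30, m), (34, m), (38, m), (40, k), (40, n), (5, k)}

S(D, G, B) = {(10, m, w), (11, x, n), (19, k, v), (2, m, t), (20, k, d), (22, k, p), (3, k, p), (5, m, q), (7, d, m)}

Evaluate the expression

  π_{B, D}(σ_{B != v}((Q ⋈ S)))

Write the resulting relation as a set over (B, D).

{(d, 20), (p, 22), (p, 3), (q, 5), (t, 2), (w, 10)}

Joining Q and S on G yields {(10, k, 19, v), (10, k, 20, d), (10, k, 22, p), (10, k, 3, p), (10, m, 10, w), (10, m, 2, t), (10, m, 5, q), (2, k, 19, v), (2, k, 20, d), (2, k, 22, p), (2, k, 3, p), (2, m, 10, w), (2, m, 2, t), (2, m, 5, q), (24, k, 19, v), (24, k, 20, d), (24, k, 22, p), (24, k, 3, p), (30, m, 10, w), (30, m, 2, t), (30, m, 5, q), (34, m, 10, w), (34, m, 2, t), (34, m, 5, q), (38, m, 10, w), (38, m, 2, t), (38, m, 5, q), (40, k, 19, v), (40, k, 20, d), (40, k, 22, p), (40, k, 3, p), (5, k, 19, v), (5, k, 20, d), (5, k, 22, p), (5, k, 3, p)}.
Filtering on B != v leaves {(10, k, 20, d), (10, k, 22, p), (10, k, 3, p), (10, m, 10, w), (10, m, 2, t), (10, m, 5, q), (2, k, 20, d), (2, k, 22, p), (2, k, 3, p), (2, m, 10, w), (2, m, 2, t), (2, m, 5, q), (24, k, 20, d), (24, k, 22, p), (24, k, 3, p), (30, m, 10, w), (30, m, 2, t), (30, m, 5, q), (34, m, 10, w), (34, m, 2, t), (34, m, 5, q), (38, m, 10, w), (38, m, 2, t), (38, m, 5, q), (40, k, 20, d), (40, k, 22, p), (40, k, 3, p), (5, k, 20, d), (5, k, 22, p), (5, k, 3, p)}.
π_{B, D} gives {(d, 20), (p, 22), (p, 3), (q, 5), (t, 2), (w, 10)} (24 duplicate(s) eliminated).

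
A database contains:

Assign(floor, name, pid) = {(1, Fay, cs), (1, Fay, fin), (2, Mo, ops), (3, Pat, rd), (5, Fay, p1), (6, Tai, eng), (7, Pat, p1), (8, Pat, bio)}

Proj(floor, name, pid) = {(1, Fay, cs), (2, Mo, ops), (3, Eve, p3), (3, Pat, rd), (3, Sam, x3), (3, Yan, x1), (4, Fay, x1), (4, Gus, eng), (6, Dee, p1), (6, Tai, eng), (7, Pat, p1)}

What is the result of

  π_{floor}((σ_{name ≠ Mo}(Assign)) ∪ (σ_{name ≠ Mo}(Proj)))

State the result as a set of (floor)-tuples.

σ[name ≠ Mo]: keep tuples satisfying name ≠ Mo → {(1, Fay, cs), (1, Fay, fin), (3, Pat, rd), (5, Fay, p1), (6, Tai, eng), (7, Pat, p1), (8, Pat, bio)}
σ[name ≠ Mo]: keep tuples satisfying name ≠ Mo → {(1, Fay, cs), (3, Eve, p3), (3, Pat, rd), (3, Sam, x3), (3, Yan, x1), (4, Fay, x1), (4, Gus, eng), (6, Dee, p1), (6, Tai, eng), (7, Pat, p1)}
Taking the union: {(1, Fay, cs), (1, Fay, fin), (3, Eve, p3), (3, Pat, rd), (3, Sam, x3), (3, Yan, x1), (4, Fay, x1), (4, Gus, eng), (5, Fay, p1), (6, Dee, p1), (6, Tai, eng), (7, Pat, p1), (8, Pat, bio)}
Projecting to floor (6 duplicate(s) eliminated): {1, 3, 4, 5, 6, 7, 8}

{1, 3, 4, 5, 6, 7, 8}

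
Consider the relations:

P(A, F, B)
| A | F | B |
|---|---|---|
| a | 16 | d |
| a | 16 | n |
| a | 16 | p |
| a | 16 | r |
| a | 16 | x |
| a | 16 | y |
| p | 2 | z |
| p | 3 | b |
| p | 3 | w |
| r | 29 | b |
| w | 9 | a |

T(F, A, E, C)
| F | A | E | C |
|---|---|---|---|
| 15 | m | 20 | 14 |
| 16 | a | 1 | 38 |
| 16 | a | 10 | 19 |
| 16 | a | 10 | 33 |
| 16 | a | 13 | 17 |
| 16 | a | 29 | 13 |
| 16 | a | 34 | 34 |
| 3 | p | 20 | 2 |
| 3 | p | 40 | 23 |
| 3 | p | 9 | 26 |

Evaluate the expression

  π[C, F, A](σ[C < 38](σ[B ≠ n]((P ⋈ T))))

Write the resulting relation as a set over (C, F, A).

{(13, 16, a), (17, 16, a), (19, 16, a), (2, 3, p), (23, 3, p), (26, 3, p), (33, 16, a), (34, 16, a)}

P ⋈ T (natural join on A, F): {(a, 16, d, 1, 38), (a, 16, d, 10, 19), (a, 16, d, 10, 33), (a, 16, d, 13, 17), (a, 16, d, 29, 13), (a, 16, d, 34, 34), (a, 16, n, 1, 38), (a, 16, n, 10, 19), (a, 16, n, 10, 33), (a, 16, n, 13, 17), (a, 16, n, 29, 13), (a, 16, n, 34, 34), (a, 16, p, 1, 38), (a, 16, p, 10, 19), (a, 16, p, 10, 33), (a, 16, p, 13, 17), (a, 16, p, 29, 13), (a, 16, p, 34, 34), (a, 16, r, 1, 38), (a, 16, r, 10, 19), (a, 16, r, 10, 33), (a, 16, r, 13, 17), (a, 16, r, 29, 13), (a, 16, r, 34, 34), (a, 16, x, 1, 38), (a, 16, x, 10, 19), (a, 16, x, 10, 33), (a, 16, x, 13, 17), (a, 16, x, 29, 13), (a, 16, x, 34, 34), (a, 16, y, 1, 38), (a, 16, y, 10, 19), (a, 16, y, 10, 33), (a, 16, y, 13, 17), (a, 16, y, 29, 13), (a, 16, y, 34, 34), (p, 3, b, 20, 2), (p, 3, b, 40, 23), (p, 3, b, 9, 26), (p, 3, w, 20, 2), (p, 3, w, 40, 23), (p, 3, w, 9, 26)}
σ[B ≠ n]: keep tuples satisfying B ≠ n → {(a, 16, d, 1, 38), (a, 16, d, 10, 19), (a, 16, d, 10, 33), (a, 16, d, 13, 17), (a, 16, d, 29, 13), (a, 16, d, 34, 34), (a, 16, p, 1, 38), (a, 16, p, 10, 19), (a, 16, p, 10, 33), (a, 16, p, 13, 17), (a, 16, p, 29, 13), (a, 16, p, 34, 34), (a, 16, r, 1, 38), (a, 16, r, 10, 19), (a, 16, r, 10, 33), (a, 16, r, 13, 17), (a, 16, r, 29, 13), (a, 16, r, 34, 34), (a, 16, x, 1, 38), (a, 16, x, 10, 19), (a, 16, x, 10, 33), (a, 16, x, 13, 17), (a, 16, x, 29, 13), (a, 16, x, 34, 34), (a, 16, y, 1, 38), (a, 16, y, 10, 19), (a, 16, y, 10, 33), (a, 16, y, 13, 17), (a, 16, y, 29, 13), (a, 16, y, 34, 34), (p, 3, b, 20, 2), (p, 3, b, 40, 23), (p, 3, b, 9, 26), (p, 3, w, 20, 2), (p, 3, w, 40, 23), (p, 3, w, 9, 26)}
σ[C < 38]: keep tuples satisfying C < 38 → {(a, 16, d, 10, 19), (a, 16, d, 10, 33), (a, 16, d, 13, 17), (a, 16, d, 29, 13), (a, 16, d, 34, 34), (a, 16, p, 10, 19), (a, 16, p, 10, 33), (a, 16, p, 13, 17), (a, 16, p, 29, 13), (a, 16, p, 34, 34), (a, 16, r, 10, 19), (a, 16, r, 10, 33), (a, 16, r, 13, 17), (a, 16, r, 29, 13), (a, 16, r, 34, 34), (a, 16, x, 10, 19), (a, 16, x, 10, 33), (a, 16, x, 13, 17), (a, 16, x, 29, 13), (a, 16, x, 34, 34), (a, 16, y, 10, 19), (a, 16, y, 10, 33), (a, 16, y, 13, 17), (a, 16, y, 29, 13), (a, 16, y, 34, 34), (p, 3, b, 20, 2), (p, 3, b, 40, 23), (p, 3, b, 9, 26), (p, 3, w, 20, 2), (p, 3, w, 40, 23), (p, 3, w, 9, 26)}
Keep only column(s) C, F, A (23 duplicate(s) eliminated): {(13, 16, a), (17, 16, a), (19, 16, a), (2, 3, p), (23, 3, p), (26, 3, p), (33, 16, a), (34, 16, a)}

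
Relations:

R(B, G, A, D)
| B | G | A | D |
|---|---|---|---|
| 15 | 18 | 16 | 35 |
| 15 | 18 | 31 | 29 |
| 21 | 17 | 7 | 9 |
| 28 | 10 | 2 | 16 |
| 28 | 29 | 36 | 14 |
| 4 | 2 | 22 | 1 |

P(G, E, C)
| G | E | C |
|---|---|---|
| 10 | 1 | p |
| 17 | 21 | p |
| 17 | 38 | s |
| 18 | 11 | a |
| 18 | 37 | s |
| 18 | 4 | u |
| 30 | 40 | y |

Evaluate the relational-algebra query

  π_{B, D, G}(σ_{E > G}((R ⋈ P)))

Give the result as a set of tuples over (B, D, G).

Joining R and P on G yields {(15, 18, 16, 35, 11, a), (15, 18, 16, 35, 37, s), (15, 18, 16, 35, 4, u), (15, 18, 31, 29, 11, a), (15, 18, 31, 29, 37, s), (15, 18, 31, 29, 4, u), (21, 17, 7, 9, 21, p), (21, 17, 7, 9, 38, s), (28, 10, 2, 16, 1, p)}.
Apply σ_{E > G}; surviving tuples: {(15, 18, 16, 35, 37, s), (15, 18, 31, 29, 37, s), (21, 17, 7, 9, 21, p), (21, 17, 7, 9, 38, s)}
π_{B, D, G} gives {(15, 29, 18), (15, 35, 18), (21, 9, 17)} (1 duplicate(s) eliminated).

{(15, 29, 18), (15, 35, 18), (21, 9, 17)}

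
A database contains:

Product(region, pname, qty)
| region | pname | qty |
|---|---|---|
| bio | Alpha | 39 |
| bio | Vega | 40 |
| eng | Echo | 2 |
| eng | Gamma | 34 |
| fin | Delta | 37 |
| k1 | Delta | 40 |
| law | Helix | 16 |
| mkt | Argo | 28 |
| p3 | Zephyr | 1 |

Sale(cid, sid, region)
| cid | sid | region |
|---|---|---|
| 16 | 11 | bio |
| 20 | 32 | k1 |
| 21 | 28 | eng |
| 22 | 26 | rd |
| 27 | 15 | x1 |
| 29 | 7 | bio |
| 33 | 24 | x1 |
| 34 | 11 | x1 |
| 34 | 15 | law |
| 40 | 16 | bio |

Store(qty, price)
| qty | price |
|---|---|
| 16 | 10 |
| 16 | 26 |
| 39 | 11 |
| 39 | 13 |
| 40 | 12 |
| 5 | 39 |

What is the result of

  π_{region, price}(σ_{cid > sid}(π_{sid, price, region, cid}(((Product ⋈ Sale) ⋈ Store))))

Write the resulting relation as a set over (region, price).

Product ⋈ Sale (natural join on region): {(bio, Alpha, 39, 16, 11), (bio, Alpha, 39, 29, 7), (bio, Alpha, 39, 40, 16), (bio, Vega, 40, 16, 11), (bio, Vega, 40, 29, 7), (bio, Vega, 40, 40, 16), (eng, Echo, 2, 21, 28), (eng, Gamma, 34, 21, 28), (k1, Delta, 40, 20, 32), (law, Helix, 16, 34, 15)}
(Product ⋈ Sale) ⋈ Store (natural join on qty): {(bio, Alpha, 39, 16, 11, 11), (bio, Alpha, 39, 16, 11, 13), (bio, Alpha, 39, 29, 7, 11), (bio, Alpha, 39, 29, 7, 13), (bio, Alpha, 39, 40, 16, 11), (bio, Alpha, 39, 40, 16, 13), (bio, Vega, 40, 16, 11, 12), (bio, Vega, 40, 29, 7, 12), (bio, Vega, 40, 40, 16, 12), (k1, Delta, 40, 20, 32, 12), (law, Helix, 16, 34, 15, 10), (law, Helix, 16, 34, 15, 26)}
π[sid, price, region, cid]: project onto (sid, price, region, cid) → {(11, 11, bio, 16), (11, 12, bio, 16), (11, 13, bio, 16), (15, 10, law, 34), (15, 26, law, 34), (16, 11, bio, 40), (16, 12, bio, 40), (16, 13, bio, 40), (32, 12, k1, 20), (7, 11, bio, 29), (7, 12, bio, 29), (7, 13, bio, 29)}
σ[cid > sid]: keep tuples satisfying cid > sid → {(11, 11, bio, 16), (11, 12, bio, 16), (11, 13, bio, 16), (15, 10, law, 34), (15, 26, law, 34), (16, 11, bio, 40), (16, 12, bio, 40), (16, 13, bio, 40), (7, 11, bio, 29), (7, 12, bio, 29), (7, 13, bio, 29)}
π[region, price]: project onto (region, price) (6 duplicate(s) eliminated) → {(bio, 11), (bio, 12), (bio, 13), (law, 10), (law, 26)}

{(bio, 11), (bio, 12), (bio, 13), (law, 10), (law, 26)}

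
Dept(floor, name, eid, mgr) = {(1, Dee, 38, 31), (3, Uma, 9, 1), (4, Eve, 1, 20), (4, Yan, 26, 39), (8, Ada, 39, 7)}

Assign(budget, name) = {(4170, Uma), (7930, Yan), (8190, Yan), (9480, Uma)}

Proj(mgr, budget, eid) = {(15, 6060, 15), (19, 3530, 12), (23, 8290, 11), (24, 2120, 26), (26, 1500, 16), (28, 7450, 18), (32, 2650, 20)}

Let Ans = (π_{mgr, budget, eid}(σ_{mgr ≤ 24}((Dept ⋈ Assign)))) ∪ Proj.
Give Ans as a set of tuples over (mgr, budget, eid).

{(1, 4170, 9), (1, 9480, 9), (15, 6060, 15), (19, 3530, 12), (23, 8290, 11), (24, 2120, 26), (26, 1500, 16), (28, 7450, 18), (32, 2650, 20)}

Natural join on name: {(3, Uma, 9, 1, 4170), (3, Uma, 9, 1, 9480), (4, Yan, 26, 39, 7930), (4, Yan, 26, 39, 8190)}
Filtering on mgr ≤ 24 leaves {(3, Uma, 9, 1, 4170), (3, Uma, 9, 1, 9480)}.
Projecting to mgr, budget, eid: {(1, 4170, 9), (1, 9480, 9)}
Union: {(1, 4170, 9), (1, 9480, 9)} with {(15, 6060, 15), (19, 3530, 12), (23, 8290, 11), (24, 2120, 26), (26, 1500, 16), (28, 7450, 18), (32, 2650, 20)} → {(1, 4170, 9), (1, 9480, 9), (15, 6060, 15), (19, 3530, 12), (23, 8290, 11), (24, 2120, 26), (26, 1500, 16), (28, 7450, 18), (32, 2650, 20)}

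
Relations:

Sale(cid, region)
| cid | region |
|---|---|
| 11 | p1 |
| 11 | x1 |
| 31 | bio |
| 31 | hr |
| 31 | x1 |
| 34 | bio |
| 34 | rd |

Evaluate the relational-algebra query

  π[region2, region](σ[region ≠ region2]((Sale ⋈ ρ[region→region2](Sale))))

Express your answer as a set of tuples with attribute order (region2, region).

ρ[region→region2]: schema becomes (cid, region2); tuples unchanged.
Natural join on cid: {(11, p1, p1), (11, p1, x1), (11, x1, p1), (11, x1, x1), (31, bio, bio), (31, bio, hr), (31, bio, x1), (31, hr, bio), (31, hr, hr), (31, hr, x1), (31, x1, bio), (31, x1, hr), (31, x1, x1), (34, bio, bio), (34, bio, rd), (34, rd, bio), (34, rd, rd)}
σ[region ≠ region2]: keep tuples satisfying region ≠ region2 → {(11, p1, x1), (11, x1, p1), (31, bio, hr), (31, bio, x1), (31, hr, bio), (31, hr, x1), (31, x1, bio), (31, x1, hr), (34, bio, rd), (34, rd, bio)}
Projecting to region2, region: {(bio, hr), (bio, rd), (bio, x1), (hr, bio), (hr, x1), (p1, x1), (rd, bio), (x1, bio), (x1, hr), (x1, p1)}

{(bio, hr), (bio, rd), (bio, x1), (hr, bio), (hr, x1), (p1, x1), (rd, bio), (x1, bio), (x1, hr), (x1, p1)}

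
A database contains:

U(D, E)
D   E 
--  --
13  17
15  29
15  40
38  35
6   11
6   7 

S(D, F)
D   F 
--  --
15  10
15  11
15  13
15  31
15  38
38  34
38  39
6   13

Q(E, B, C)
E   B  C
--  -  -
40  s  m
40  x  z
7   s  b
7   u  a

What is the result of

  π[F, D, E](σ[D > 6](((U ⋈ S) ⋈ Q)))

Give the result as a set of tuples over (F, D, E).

{(10, 15, 40), (11, 15, 40), (13, 15, 40), (31, 15, 40), (38, 15, 40)}

Natural join on D: {(15, 29, 10), (15, 29, 11), (15, 29, 13), (15, 29, 31), (15, 29, 38), (15, 40, 10), (15, 40, 11), (15, 40, 13), (15, 40, 31), (15, 40, 38), (38, 35, 34), (38, 35, 39), (6, 11, 13), (6, 7, 13)}
Natural join on E: {(15, 40, 10, s, m), (15, 40, 10, x, z), (15, 40, 11, s, m), (15, 40, 11, x, z), (15, 40, 13, s, m), (15, 40, 13, x, z), (15, 40, 31, s, m), (15, 40, 31, x, z), (15, 40, 38, s, m), (15, 40, 38, x, z), (6, 7, 13, s, b), (6, 7, 13, u, a)}
Filtering on D > 6 leaves {(15, 40, 10, s, m), (15, 40, 10, x, z), (15, 40, 11, s, m), (15, 40, 11, x, z), (15, 40, 13, s, m), (15, 40, 13, x, z), (15, 40, 31, s, m), (15, 40, 31, x, z), (15, 40, 38, s, m), (15, 40, 38, x, z)}.
π_{F, D, E} gives {(10, 15, 40), (11, 15, 40), (13, 15, 40), (31, 15, 40), (38, 15, 40)} (5 duplicate(s) eliminated).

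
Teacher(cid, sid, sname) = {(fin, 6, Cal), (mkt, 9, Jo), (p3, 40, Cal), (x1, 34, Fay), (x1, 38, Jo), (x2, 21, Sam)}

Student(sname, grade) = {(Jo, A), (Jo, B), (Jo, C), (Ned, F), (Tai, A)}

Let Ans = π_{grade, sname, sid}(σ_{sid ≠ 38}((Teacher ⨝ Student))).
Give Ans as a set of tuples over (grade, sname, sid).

{(A, Jo, 9), (B, Jo, 9), (C, Jo, 9)}

Teacher ⋈ Student (natural join on sname): {(mkt, 9, Jo, A), (mkt, 9, Jo, B), (mkt, 9, Jo, C), (x1, 38, Jo, A), (x1, 38, Jo, B), (x1, 38, Jo, C)}
Apply σ_{sid ≠ 38}; surviving tuples: {(mkt, 9, Jo, A), (mkt, 9, Jo, B), (mkt, 9, Jo, C)}
π[grade, sname, sid]: project onto (grade, sname, sid) → {(A, Jo, 9), (B, Jo, 9), (C, Jo, 9)}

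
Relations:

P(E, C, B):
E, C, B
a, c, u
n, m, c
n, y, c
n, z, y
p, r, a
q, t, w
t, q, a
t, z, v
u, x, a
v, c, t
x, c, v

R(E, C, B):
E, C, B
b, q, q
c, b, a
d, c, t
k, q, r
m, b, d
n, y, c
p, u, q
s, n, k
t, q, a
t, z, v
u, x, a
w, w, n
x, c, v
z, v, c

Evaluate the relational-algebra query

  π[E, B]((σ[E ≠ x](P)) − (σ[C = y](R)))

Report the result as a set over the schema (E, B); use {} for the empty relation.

{(a, u), (n, c), (n, y), (p, a), (q, w), (t, a), (t, v), (u, a), (v, t)}

Selection E ≠ x: {(a, c, u), (n, m, c), (n, y, c), (n, z, y), (p, r, a), (q, t, w), (t, q, a), (t, z, v), (u, x, a), (v, c, t)}
Selection C = y: {(n, y, c)}
Taking the difference: {(a, c, u), (n, m, c), (n, z, y), (p, r, a), (q, t, w), (t, q, a), (t, z, v), (u, x, a), (v, c, t)}
π_{E, B} gives {(a, u), (n, c), (n, y), (p, a), (q, w), (t, a), (t, v), (u, a), (v, t)}.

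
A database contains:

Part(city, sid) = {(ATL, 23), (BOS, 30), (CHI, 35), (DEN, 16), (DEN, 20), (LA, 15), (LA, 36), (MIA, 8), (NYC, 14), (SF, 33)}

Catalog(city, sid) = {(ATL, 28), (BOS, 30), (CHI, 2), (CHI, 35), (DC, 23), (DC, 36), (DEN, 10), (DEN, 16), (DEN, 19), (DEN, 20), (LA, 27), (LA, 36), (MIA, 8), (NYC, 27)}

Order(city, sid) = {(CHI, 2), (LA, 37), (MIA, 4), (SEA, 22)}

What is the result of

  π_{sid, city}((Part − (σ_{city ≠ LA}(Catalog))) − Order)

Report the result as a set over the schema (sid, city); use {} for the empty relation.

σ[city ≠ LA]: keep tuples satisfying city ≠ LA → {(ATL, 28), (BOS, 30), (CHI, 2), (CHI, 35), (DC, 23), (DC, 36), (DEN, 10), (DEN, 16), (DEN, 19), (DEN, 20), (MIA, 8), (NYC, 27)}
Difference: {(ATL, 23), (BOS, 30), (CHI, 35), (DEN, 16), (DEN, 20), (LA, 15), (LA, 36), (MIA, 8), (NYC, 14), (SF, 33)} with {(ATL, 28), (BOS, 30), (CHI, 2), (CHI, 35), (DC, 23), (DC, 36), (DEN, 10), (DEN, 16), (DEN, 19), (DEN, 20), (MIA, 8), (NYC, 27)} → {(ATL, 23), (LA, 15), (LA, 36), (NYC, 14), (SF, 33)}
Difference: {(ATL, 23), (LA, 15), (LA, 36), (NYC, 14), (SF, 33)} with {(CHI, 2), (LA, 37), (MIA, 4), (SEA, 22)} → {(ATL, 23), (LA, 15), (LA, 36), (NYC, 14), (SF, 33)}
Keep only column(s) sid, city: {(14, NYC), (15, LA), (23, ATL), (33, SF), (36, LA)}

{(14, NYC), (15, LA), (23, ATL), (33, SF), (36, LA)}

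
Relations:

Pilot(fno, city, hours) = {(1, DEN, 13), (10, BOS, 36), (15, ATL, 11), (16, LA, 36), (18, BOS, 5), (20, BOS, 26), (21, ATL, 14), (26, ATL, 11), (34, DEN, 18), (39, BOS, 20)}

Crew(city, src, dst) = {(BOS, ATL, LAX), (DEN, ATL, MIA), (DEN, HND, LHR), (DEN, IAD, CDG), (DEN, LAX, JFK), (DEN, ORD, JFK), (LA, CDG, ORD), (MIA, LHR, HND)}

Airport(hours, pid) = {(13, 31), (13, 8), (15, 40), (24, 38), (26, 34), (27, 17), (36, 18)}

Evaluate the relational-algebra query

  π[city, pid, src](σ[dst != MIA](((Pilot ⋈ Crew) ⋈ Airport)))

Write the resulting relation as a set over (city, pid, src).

Pilot ⋈ Crew (natural join on city): {(1, DEN, 13, ATL, MIA), (1, DEN, 13, HND, LHR), (1, DEN, 13, IAD, CDG), (1, DEN, 13, LAX, JFK), (1, DEN, 13, ORD, JFK), (10, BOS, 36, ATL, LAX), (16, LA, 36, CDG, ORD), (18, BOS, 5, ATL, LAX), (20, BOS, 26, ATL, LAX), (34, DEN, 18, ATL, MIA), (34, DEN, 18, HND, LHR), (34, DEN, 18, IAD, CDG), (34, DEN, 18, LAX, JFK), (34, DEN, 18, ORD, JFK), (39, BOS, 20, ATL, LAX)}
(Pilot ⋈ Crew) ⋈ Airport (natural join on hours): {(1, DEN, 13, ATL, MIA, 31), (1, DEN, 13, ATL, MIA, 8), (1, DEN, 13, HND, LHR, 31), (1, DEN, 13, HND, LHR, 8), (1, DEN, 13, IAD, CDG, 31), (1, DEN, 13, IAD, CDG, 8), (1, DEN, 13, LAX, JFK, 31), (1, DEN, 13, LAX, JFK, 8), (1, DEN, 13, ORD, JFK, 31), (1, DEN, 13, ORD, JFK, 8), (10, BOS, 36, ATL, LAX, 18), (16, LA, 36, CDG, ORD, 18), (20, BOS, 26, ATL, LAX, 34)}
σ[dst != MIA]: keep tuples satisfying dst != MIA → {(1, DEN, 13, HND, LHR, 31), (1, DEN, 13, HND, LHR, 8), (1, DEN, 13, IAD, CDG, 31), (1, DEN, 13, IAD, CDG, 8), (1, DEN, 13, LAX, JFK, 31), (1, DEN, 13, LAX, JFK, 8), (1, DEN, 13, ORD, JFK, 31), (1, DEN, 13, ORD, JFK, 8), (10, BOS, 36, ATL, LAX, 18), (16, LA, 36, CDG, ORD, 18), (20, BOS, 26, ATL, LAX, 34)}
π[city, pid, src]: project onto (city, pid, src) → {(BOS, 18, ATL), (BOS, 34, ATL), (DEN, 31, HND), (DEN, 31, IAD), (DEN, 31, LAX), (DEN, 31, ORD), (DEN, 8, HND), (DEN, 8, IAD), (DEN, 8, LAX), (DEN, 8, ORD), (LA, 18, CDG)}

{(BOS, 18, ATL), (BOS, 34, ATL), (DEN, 31, HND), (DEN, 31, IAD), (DEN, 31, LAX), (DEN, 31, ORD), (DEN, 8, HND), (DEN, 8, IAD), (DEN, 8, LAX), (DEN, 8, ORD), (LA, 18, CDG)}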